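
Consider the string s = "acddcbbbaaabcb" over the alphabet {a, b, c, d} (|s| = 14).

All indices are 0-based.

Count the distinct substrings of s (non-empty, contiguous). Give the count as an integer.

sorted suffixes:
  #0 SA[0]=8  'aaabcb'
  #1 SA[1]=9  'aabcb'
  #2 SA[2]=10  'abcb'
  #3 SA[3]=0  'acddcbbbaaabcb'
  #4 SA[4]=13  'b'
  #5 SA[5]=7  'baaabcb'
  #6 SA[6]=6  'bbaaabcb'
  #7 SA[7]=5  'bbbaaabcb'
  #8 SA[8]=11  'bcb'
  #9 SA[9]=12  'cb'
  #10 SA[10]=4  'cbbbaaabcb'
  #11 SA[11]=1  'cddcbbbaaabcb'
  #12 SA[12]=3  'dcbbbaaabcb'
  #13 SA[13]=2  'ddcbbbaaabcb'

SA = [8, 9, 10, 0, 13, 7, 6, 5, 11, 12, 4, 1, 3, 2]
[i] adj suffixes → lcp
  [1] 8/9 → 2 ('aa')
  [2] 9/10 → 1 ('a')
  [3] 10/0 → 1 ('a')
  [4] 0/13 → 0 ('')
  [5] 13/7 → 1 ('b')
  [6] 7/6 → 1 ('b')
  [7] 6/5 → 2 ('bb')
  [8] 5/11 → 1 ('b')
  [9] 11/12 → 0 ('')
  [10] 12/4 → 2 ('cb')
  [11] 4/1 → 1 ('c')
  [12] 1/3 → 0 ('')
  [13] 3/2 → 1 ('d')

n(n+1)/2 = 14·15/2 = 105
Σ LCP = 0 + 2 + 1 + 1 + 0 + 1 + 1 + 2 + 1 + 0 + 2 + 1 + 0 + 1 = 13
distinct = 105 − 13 = 92

92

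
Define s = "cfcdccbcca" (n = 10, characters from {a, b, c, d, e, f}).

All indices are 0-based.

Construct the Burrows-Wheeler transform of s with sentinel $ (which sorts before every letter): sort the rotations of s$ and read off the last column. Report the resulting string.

accccbdf$cc

rank  rotation     last
    0  $cfcdccbcca  a
    1  a$cfcdccbcc  c
    2  bcca$cfcdcc  c
    3  ca$cfcdccbc  c
    4  cbcca$cfcdc  c
    5  cca$cfcdccb  b
    6  ccbcca$cfcd  d
    7  cdccbcca$cf  f
    8  cfcdccbcca$  $
    9  dccbcca$cfc  c
   10  fcdccbcca$c  c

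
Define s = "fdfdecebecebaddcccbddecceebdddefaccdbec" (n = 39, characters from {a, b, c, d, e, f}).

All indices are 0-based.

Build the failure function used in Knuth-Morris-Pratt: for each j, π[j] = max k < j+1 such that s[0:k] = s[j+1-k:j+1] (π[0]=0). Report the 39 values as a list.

[0, 0, 1, 2, 0, 0, 0, 0, 0, 0, 0, 0, 0, 0, 0, 0, 0, 0, 0, 0, 0, 0, 0, 0, 0, 0, 0, 0, 0, 0, 0, 1, 0, 0, 0, 0, 0, 0, 0]

π[0] = 0
j=1 s[j]='d': π[1]=0 (border '')
j=2 s[j]='f': π[2]=1 (border 'f')
j=3 s[j]='d': π[3]=2 (border 'fd')
j=4 s[j]='e': k: 2→0; π[4]=0 (border '')
j=5 s[j]='c': π[5]=0 (border '')
j=6 s[j]='e': π[6]=0 (border '')
j=7 s[j]='b': π[7]=0 (border '')
j=8 s[j]='e': π[8]=0 (border '')
j=9 s[j]='c': π[9]=0 (border '')
j=10 s[j]='e': π[10]=0 (border '')
j=11 s[j]='b': π[11]=0 (border '')
j=12 s[j]='a': π[12]=0 (border '')
j=13 s[j]='d': π[13]=0 (border '')
j=14 s[j]='d': π[14]=0 (border '')
j=15 s[j]='c': π[15]=0 (border '')
j=16 s[j]='c': π[16]=0 (border '')
j=17 s[j]='c': π[17]=0 (border '')
j=18 s[j]='b': π[18]=0 (border '')
j=19 s[j]='d': π[19]=0 (border '')
j=20 s[j]='d': π[20]=0 (border '')
j=21 s[j]='e': π[21]=0 (border '')
j=22 s[j]='c': π[22]=0 (border '')
j=23 s[j]='c': π[23]=0 (border '')
j=24 s[j]='e': π[24]=0 (border '')
j=25 s[j]='e': π[25]=0 (border '')
j=26 s[j]='b': π[26]=0 (border '')
j=27 s[j]='d': π[27]=0 (border '')
j=28 s[j]='d': π[28]=0 (border '')
j=29 s[j]='d': π[29]=0 (border '')
j=30 s[j]='e': π[30]=0 (border '')
j=31 s[j]='f': π[31]=1 (border 'f')
j=32 s[j]='a': k: 1→0; π[32]=0 (border '')
j=33 s[j]='c': π[33]=0 (border '')
j=34 s[j]='c': π[34]=0 (border '')
j=35 s[j]='d': π[35]=0 (border '')
j=36 s[j]='b': π[36]=0 (border '')
j=37 s[j]='e': π[37]=0 (border '')
j=38 s[j]='c': π[38]=0 (border '')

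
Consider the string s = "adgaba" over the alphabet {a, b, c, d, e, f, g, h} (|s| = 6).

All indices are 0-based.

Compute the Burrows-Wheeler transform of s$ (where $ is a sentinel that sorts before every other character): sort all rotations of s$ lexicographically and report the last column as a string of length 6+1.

rank  rotation last
    0  $adgaba  a
    1  a$adgab  b
    2  aba$adg  g
    3  adgaba$  $
    4  ba$adga  a
    5  dgaba$a  a
    6  gaba$ad  d

abg$aad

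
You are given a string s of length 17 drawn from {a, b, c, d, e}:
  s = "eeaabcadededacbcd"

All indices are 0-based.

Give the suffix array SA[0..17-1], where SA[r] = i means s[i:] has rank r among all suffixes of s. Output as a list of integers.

sorted suffixes:
  #0 SA[0]=2  'aabcadededacbcd'
  #1 SA[1]=3  'abcadededacbcd'
  #2 SA[2]=12  'acbcd'
  #3 SA[3]=6  'adededacbcd'
  #4 SA[4]=4  'bcadededacbcd'
  #5 SA[5]=14  'bcd'
  #6 SA[6]=5  'cadededacbcd'
  #7 SA[7]=13  'cbcd'
  #8 SA[8]=15  'cd'
  #9 SA[9]=16  'd'
  #10 SA[10]=11  'dacbcd'
  #11 SA[11]=9  'dedacbcd'
  #12 SA[12]=7  'dededacbcd'
  #13 SA[13]=1  'eaabcadededacbcd'
  #14 SA[14]=10  'edacbcd'
  #15 SA[15]=8  'ededacbcd'
  #16 SA[16]=0  'eeaabcadededacbcd'

[2, 3, 12, 6, 4, 14, 5, 13, 15, 16, 11, 9, 7, 1, 10, 8, 0]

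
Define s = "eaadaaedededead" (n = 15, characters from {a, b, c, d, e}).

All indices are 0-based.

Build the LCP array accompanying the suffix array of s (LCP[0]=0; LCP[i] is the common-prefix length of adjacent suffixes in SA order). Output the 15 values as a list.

rank→(start, suffix):
  0 → (1, 'aadaaedededead')
  1 → (4, 'aaedededead')
  2 → (13, 'ad')
  3 → (2, 'adaaedededead')
  4 → (5, 'aedededead')
  5 → (14, 'd')
  6 → (3, 'daaedededead')
  7 → (11, 'dead')
  8 → (9, 'dedead')
  9 → (7, 'dededead')
  10 → (0, 'eaadaaedededead')
  11 → (12, 'ead')
  12 → (10, 'edead')
  13 → (8, 'ededead')
  14 → (6, 'edededead')

SA = [1, 4, 13, 2, 5, 14, 3, 11, 9, 7, 0, 12, 10, 8, 6]
i: (SA[i-1],SA[i]) lcp shared
  1: (1,4) 2 'aa'
  2: (4,13) 1 'a'
  3: (13,2) 2 'ad'
  4: (2,5) 1 'a'
  5: (5,14) 0 ''
  6: (14,3) 1 'd'
  7: (3,11) 1 'd'
  8: (11,9) 2 'de'
  9: (9,7) 4 'dede'
  10: (7,0) 0 ''
  11: (0,12) 2 'ea'
  12: (12,10) 1 'e'
  13: (10,8) 3 'ede'
  14: (8,6) 5 'edede'

[0, 2, 1, 2, 1, 0, 1, 1, 2, 4, 0, 2, 1, 3, 5]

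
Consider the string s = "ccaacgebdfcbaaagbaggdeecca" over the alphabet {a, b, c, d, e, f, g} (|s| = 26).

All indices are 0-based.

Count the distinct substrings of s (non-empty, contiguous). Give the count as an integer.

rank→(start, suffix):
  0 → (25, 'a')
  1 → (12, 'aaagbaggdeecca')
  2 → (2, 'aacgebdfcbaaagbaggdeecca')
  3 → (13, 'aagbaggdeecca')
  4 → (3, 'acgebdfcbaaagbaggdeecca')
  5 → (14, 'agbaggdeecca')
  6 → (17, 'aggdeecca')
  7 → (11, 'baaagbaggdeecca')
  8 → (16, 'baggdeecca')
  9 → (7, 'bdfcbaaagbaggdeecca')
  10 → (24, 'ca')
  11 → (1, 'caacgebdfcbaaagbaggdeecca')
  12 → (10, 'cbaaagbaggdeecca')
  13 → (23, 'cca')
  14 → (0, 'ccaacgebdfcbaaagbaggdeecca')
  15 → (4, 'cgebdfcbaaagbaggdeecca')
  16 → (20, 'deecca')
  17 → (8, 'dfcbaaagbaggdeecca')
  18 → (6, 'ebdfcbaaagbaggdeecca')
  19 → (22, 'ecca')
  20 → (21, 'eecca')
  21 → (9, 'fcbaaagbaggdeecca')
  22 → (15, 'gbaggdeecca')
  23 → (19, 'gdeecca')
  24 → (5, 'gebdfcbaaagbaggdeecca')
  25 → (18, 'ggdeecca')

SA = [25, 12, 2, 13, 3, 14, 17, 11, 16, 7, 24, 1, 10, 23, 0, 4, 20, 8, 6, 22, 21, 9, 15, 19, 5, 18]
[i] adj suffixes → lcp
  [1] 25/12 → 1 ('a')
  [2] 12/2 → 2 ('aa')
  [3] 2/13 → 2 ('aa')
  [4] 13/3 → 1 ('a')
  [5] 3/14 → 1 ('a')
  [6] 14/17 → 2 ('ag')
  [7] 17/11 → 0 ('')
  [8] 11/16 → 2 ('ba')
  [9] 16/7 → 1 ('b')
  [10] 7/24 → 0 ('')
  [11] 24/1 → 2 ('ca')
  [12] 1/10 → 1 ('c')
  [13] 10/23 → 1 ('c')
  [14] 23/0 → 3 ('cca')
  [15] 0/4 → 1 ('c')
  [16] 4/20 → 0 ('')
  [17] 20/8 → 1 ('d')
  [18] 8/6 → 0 ('')
  [19] 6/22 → 1 ('e')
  [20] 22/21 → 1 ('e')
  [21] 21/9 → 0 ('')
  [22] 9/15 → 0 ('')
  [23] 15/19 → 1 ('g')
  [24] 19/5 → 1 ('g')
  [25] 5/18 → 1 ('g')

n(n+1)/2 = 26·27/2 = 351
Σ LCP = 0 + 1 + 2 + 2 + 1 + 1 + 2 + 0 + 2 + 1 + 0 + 2 + 1 + 1 + 3 + 1 + 0 + 1 + 0 + 1 + 1 + 0 + 0 + 1 + 1 + 1 = 26
distinct = 351 − 26 = 325

325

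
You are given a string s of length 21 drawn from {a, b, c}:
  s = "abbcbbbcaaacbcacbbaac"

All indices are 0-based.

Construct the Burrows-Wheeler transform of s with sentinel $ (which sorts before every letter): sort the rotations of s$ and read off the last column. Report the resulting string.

rank  rotation                last
    0  $abbcbbbcaaacbcacbbaac  c
    1  aaacbcacbbaac$abbcbbbc  c
    2  aac$abbcbbbcaaacbcacbb  b
    3  aacbcacbbaac$abbcbbbca  a
    4  abbcbbbcaaacbcacbbaac$  $
    5  ac$abbcbbbcaaacbcacbba  a
    6  acbbaac$abbcbbbcaaacbc  c
    7  acbcacbbaac$abbcbbbcaa  a
    8  baac$abbcbbbcaaacbcacb  b
    9  bbaac$abbcbbbcaaacbcac  c
   10  bbbcaaacbcacbbaac$abbc  c
   11  bbcaaacbcacbbaac$abbcb  b
   12  bbcbbbcaaacbcacbbaac$a  a
   13  bcaaacbcacbbaac$abbcbb  b
   14  bcacbbaac$abbcbbbcaaac  c
   15  bcbbbcaaacbcacbbaac$ab  b
   16  c$abbcbbbcaaacbcacbbaa  a
   17  caaacbcacbbaac$abbcbbb  b
   18  cacbbaac$abbcbbbcaaacb  b
   19  cbbaac$abbcbbbcaaacbca  a
   20  cbbbcaaacbcacbbaac$abb  b
   21  cbcacbbaac$abbcbbbcaaa  a

ccba$acabccbabcbabbaba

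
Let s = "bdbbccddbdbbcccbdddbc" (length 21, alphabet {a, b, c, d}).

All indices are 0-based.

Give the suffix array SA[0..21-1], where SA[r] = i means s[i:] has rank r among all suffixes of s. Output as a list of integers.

sorted suffixes:
  #0 SA[0]=10  'bbcccbdddbc'
  #1 SA[1]=2  'bbccddbdbbcccbdddbc'
  #2 SA[2]=19  'bc'
  #3 SA[3]=11  'bcccbdddbc'
  #4 SA[4]=3  'bccddbdbbcccbdddbc'
  #5 SA[5]=8  'bdbbcccbdddbc'
  #6 SA[6]=0  'bdbbccddbdbbcccbdddbc'
  #7 SA[7]=15  'bdddbc'
  #8 SA[8]=20  'c'
  #9 SA[9]=14  'cbdddbc'
  #10 SA[10]=13  'ccbdddbc'
  #11 SA[11]=12  'cccbdddbc'
  #12 SA[12]=4  'ccddbdbbcccbdddbc'
  #13 SA[13]=5  'cddbdbbcccbdddbc'
  #14 SA[14]=9  'dbbcccbdddbc'
  #15 SA[15]=1  'dbbccddbdbbcccbdddbc'
  #16 SA[16]=18  'dbc'
  #17 SA[17]=7  'dbdbbcccbdddbc'
  #18 SA[18]=17  'ddbc'
  #19 SA[19]=6  'ddbdbbcccbdddbc'
  #20 SA[20]=16  'dddbc'

[10, 2, 19, 11, 3, 8, 0, 15, 20, 14, 13, 12, 4, 5, 9, 1, 18, 7, 17, 6, 16]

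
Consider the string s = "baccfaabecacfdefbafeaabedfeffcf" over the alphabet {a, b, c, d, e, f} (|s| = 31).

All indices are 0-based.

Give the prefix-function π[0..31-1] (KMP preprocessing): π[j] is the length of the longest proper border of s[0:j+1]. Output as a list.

[0, 0, 0, 0, 0, 0, 0, 1, 0, 0, 0, 0, 0, 0, 0, 0, 1, 2, 0, 0, 0, 0, 1, 0, 0, 0, 0, 0, 0, 0, 0]

π[0] = 0
j=1 s[j]='a': π[1]=0 (border '')
j=2 s[j]='c': π[2]=0 (border '')
j=3 s[j]='c': π[3]=0 (border '')
j=4 s[j]='f': π[4]=0 (border '')
j=5 s[j]='a': π[5]=0 (border '')
j=6 s[j]='a': π[6]=0 (border '')
j=7 s[j]='b': π[7]=1 (border 'b')
j=8 s[j]='e': k: 1→0; π[8]=0 (border '')
j=9 s[j]='c': π[9]=0 (border '')
j=10 s[j]='a': π[10]=0 (border '')
j=11 s[j]='c': π[11]=0 (border '')
j=12 s[j]='f': π[12]=0 (border '')
j=13 s[j]='d': π[13]=0 (border '')
j=14 s[j]='e': π[14]=0 (border '')
j=15 s[j]='f': π[15]=0 (border '')
j=16 s[j]='b': π[16]=1 (border 'b')
j=17 s[j]='a': π[17]=2 (border 'ba')
j=18 s[j]='f': k: 2→0; π[18]=0 (border '')
j=19 s[j]='e': π[19]=0 (border '')
j=20 s[j]='a': π[20]=0 (border '')
j=21 s[j]='a': π[21]=0 (border '')
j=22 s[j]='b': π[22]=1 (border 'b')
j=23 s[j]='e': k: 1→0; π[23]=0 (border '')
j=24 s[j]='d': π[24]=0 (border '')
j=25 s[j]='f': π[25]=0 (border '')
j=26 s[j]='e': π[26]=0 (border '')
j=27 s[j]='f': π[27]=0 (border '')
j=28 s[j]='f': π[28]=0 (border '')
j=29 s[j]='c': π[29]=0 (border '')
j=30 s[j]='f': π[30]=0 (border '')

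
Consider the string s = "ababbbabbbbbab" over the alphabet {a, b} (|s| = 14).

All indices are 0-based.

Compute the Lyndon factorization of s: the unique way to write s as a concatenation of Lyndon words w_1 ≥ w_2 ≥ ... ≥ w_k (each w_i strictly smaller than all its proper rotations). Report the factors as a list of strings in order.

["ababbbabbbbb", "ab"]

emit factor 1: 'ababbbabbbbb' (i=0, period=12)
emit factor 2: 'ab' (i=12, period=2)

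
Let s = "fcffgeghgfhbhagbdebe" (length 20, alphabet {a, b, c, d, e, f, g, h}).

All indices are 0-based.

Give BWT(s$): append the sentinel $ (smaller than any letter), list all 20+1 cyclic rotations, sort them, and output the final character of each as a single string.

ehgehfbbdg$cfgafhebfg

rank  rotation               last
    0  $fcffgeghgfhbhagbdebe  e
    1  agbdebe$fcffgeghgfhbh  h
    2  bdebe$fcffgeghgfhbhag  g
    3  be$fcffgeghgfhbhagbde  e
    4  bhagbdebe$fcffgeghgfh  h
    5  cffgeghgfhbhagbdebe$f  f
    6  debe$fcffgeghgfhbhagb  b
    7  e$fcffgeghgfhbhagbdeb  b
    8  ebe$fcffgeghgfhbhagbd  d
    9  eghgfhbhagbdebe$fcffg  g
   10  fcffgeghgfhbhagbdebe$  $
   11  ffgeghgfhbhagbdebe$fc  c
   12  fgeghgfhbhagbdebe$fcf  f
   13  fhbhagbdebe$fcffgeghg  g
   14  gbdebe$fcffgeghgfhbha  a
   15  geghgfhbhagbdebe$fcff  f
   16  gfhbhagbdebe$fcffgegh  h
   17  ghgfhbhagbdebe$fcffge  e
   18  hagbdebe$fcffgeghgfhb  b
   19  hbhagbdebe$fcffgeghgf  f
   20  hgfhbhagbdebe$fcffgeg  g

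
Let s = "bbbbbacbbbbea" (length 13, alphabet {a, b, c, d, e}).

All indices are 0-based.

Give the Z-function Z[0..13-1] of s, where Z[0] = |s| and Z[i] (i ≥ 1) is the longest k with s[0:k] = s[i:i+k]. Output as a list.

[13, 4, 3, 2, 1, 0, 0, 4, 3, 2, 1, 0, 0]

Z[0]=13
i=1: outside box; Z[1]=4 extend→box=[1,5)
i=2: min(r-i=3, Z[1]=4)=3; Z[2]=3
i=3: min(r-i=2, Z[2]=3)=2; Z[3]=2
i=4: min(r-i=1, Z[3]=2)=1; Z[4]=1
i=5: outside box; Z[5]=0
i=6: outside box; Z[6]=0
i=7: outside box; Z[7]=4 extend→box=[7,11)
i=8: min(r-i=3, Z[1]=4)=3; Z[8]=3
i=9: min(r-i=2, Z[2]=3)=2; Z[9]=2
i=10: min(r-i=1, Z[3]=2)=1; Z[10]=1
i=11: outside box; Z[11]=0
i=12: outside box; Z[12]=0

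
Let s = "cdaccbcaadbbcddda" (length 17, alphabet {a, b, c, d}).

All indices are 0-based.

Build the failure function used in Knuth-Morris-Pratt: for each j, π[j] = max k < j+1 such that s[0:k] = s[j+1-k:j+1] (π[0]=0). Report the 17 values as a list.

π[0] = 0
j=1 s[j]='d': π[1]=0 (border '')
j=2 s[j]='a': π[2]=0 (border '')
j=3 s[j]='c': π[3]=1 (border 'c')
j=4 s[j]='c': k: 1→0; π[4]=1 (border 'c')
j=5 s[j]='b': k: 1→0; π[5]=0 (border '')
j=6 s[j]='c': π[6]=1 (border 'c')
j=7 s[j]='a': k: 1→0; π[7]=0 (border '')
j=8 s[j]='a': π[8]=0 (border '')
j=9 s[j]='d': π[9]=0 (border '')
j=10 s[j]='b': π[10]=0 (border '')
j=11 s[j]='b': π[11]=0 (border '')
j=12 s[j]='c': π[12]=1 (border 'c')
j=13 s[j]='d': π[13]=2 (border 'cd')
j=14 s[j]='d': k: 2→0; π[14]=0 (border '')
j=15 s[j]='d': π[15]=0 (border '')
j=16 s[j]='a': π[16]=0 (border '')

[0, 0, 0, 1, 1, 0, 1, 0, 0, 0, 0, 0, 1, 2, 0, 0, 0]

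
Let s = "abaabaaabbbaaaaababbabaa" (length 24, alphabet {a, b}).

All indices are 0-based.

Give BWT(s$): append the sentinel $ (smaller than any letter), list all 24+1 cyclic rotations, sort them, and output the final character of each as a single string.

rank  rotation                   last
    0  $abaabaaabbbaaaaababbabaa  a
    1  a$abaabaaabbbaaaaababbaba  a
    2  aa$abaabaaabbbaaaaababbab  b
    3  aaaaababbabaa$abaabaaabbb  b
    4  aaaababbabaa$abaabaaabbba  a
    5  aaababbabaa$abaabaaabbbaa  a
    6  aaabbbaaaaababbabaa$abaab  b
    7  aabaaabbbaaaaababbabaa$ab  b
    8  aababbabaa$abaabaaabbbaaa  a
    9  aabbbaaaaababbabaa$abaaba  a
   10  abaa$abaabaaabbbaaaaababb  b
   11  abaaabbbaaaaababbabaa$aba  a
   12  abaabaaabbbaaaaababbabaa$  $
   13  ababbabaa$abaabaaabbbaaaa  a
   14  abbabaa$abaabaaabbbaaaaab  b
   15  abbbaaaaababbabaa$abaabaa  a
   16  baa$abaabaaabbbaaaaababba  a
   17  baaaaababbabaa$abaabaaabb  b
   18  baaabbbaaaaababbabaa$abaa  a
   19  baabaaabbbaaaaababbabaa$a  a
   20  babaa$abaabaaabbbaaaaabab  b
   21  babbabaa$abaabaaabbbaaaaa  a
   22  bbaaaaababbabaa$abaabaaab  b
   23  bbabaa$abaabaaabbbaaaaaba  a
   24  bbbaaaaababbabaa$abaabaaa  a

aabbaabbaaba$abaabaababaa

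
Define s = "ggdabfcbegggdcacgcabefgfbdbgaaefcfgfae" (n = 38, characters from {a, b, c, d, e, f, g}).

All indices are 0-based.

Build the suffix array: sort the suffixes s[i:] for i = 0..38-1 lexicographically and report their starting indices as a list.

sorted suffixes:
  #0 SA[0]=28  'aaefcfgfae'
  #1 SA[1]=18  'abefgfbdbgaaefcfgfae'
  #2 SA[2]=3  'abfcbegggdcacgcabefgfbdbgaaefcfgfae'
  #3 SA[3]=14  'acgcabefgfbdbgaaefcfgfae'
  #4 SA[4]=36  'ae'
  #5 SA[5]=29  'aefcfgfae'
  #6 SA[6]=24  'bdbgaaefcfgfae'
  #7 SA[7]=19  'befgfbdbgaaefcfgfae'
  #8 SA[8]=7  'begggdcacgcabefgfbdbgaaefcfgfae'
  #9 SA[9]=4  'bfcbegggdcacgcabefgfbdbgaaefcfgfae'
  #10 SA[10]=26  'bgaaefcfgfae'
  #11 SA[11]=17  'cabefgfbdbgaaefcfgfae'
  #12 SA[12]=13  'cacgcabefgfbdbgaaefcfgfae'
  #13 SA[13]=6  'cbegggdcacgcabefgfbdbgaaefcfgfae'
  #14 SA[14]=32  'cfgfae'
  #15 SA[15]=15  'cgcabefgfbdbgaaefcfgfae'
  #16 SA[16]=2  'dabfcbegggdcacgcabefgfbdbgaaefcfgfae'
  #17 SA[17]=25  'dbgaaefcfgfae'
  #18 SA[18]=12  'dcacgcabefgfbdbgaaefcfgfae'
  #19 SA[19]=37  'e'
  #20 SA[20]=30  'efcfgfae'
  #21 SA[21]=20  'efgfbdbgaaefcfgfae'
  #22 SA[22]=8  'egggdcacgcabefgfbdbgaaefcfgfae'
  #23 SA[23]=35  'fae'
  #24 SA[24]=23  'fbdbgaaefcfgfae'
  #25 SA[25]=5  'fcbegggdcacgcabefgfbdbgaaefcfgfae'
  #26 SA[26]=31  'fcfgfae'
  #27 SA[27]=33  'fgfae'
  #28 SA[28]=21  'fgfbdbgaaefcfgfae'
  #29 SA[29]=27  'gaaefcfgfae'
  #30 SA[30]=16  'gcabefgfbdbgaaefcfgfae'
  #31 SA[31]=1  'gdabfcbegggdcacgcabefgfbdbgaaefcfgfae'
  #32 SA[32]=11  'gdcacgcabefgfbdbgaaefcfgfae'
  #33 SA[33]=34  'gfae'
  #34 SA[34]=22  'gfbdbgaaefcfgfae'
  #35 SA[35]=0  'ggdabfcbegggdcacgcabefgfbdbgaaefcfgfae'
  #36 SA[36]=10  'ggdcacgcabefgfbdbgaaefcfgfae'
  #37 SA[37]=9  'gggdcacgcabefgfbdbgaaefcfgfae'

[28, 18, 3, 14, 36, 29, 24, 19, 7, 4, 26, 17, 13, 6, 32, 15, 2, 25, 12, 37, 30, 20, 8, 35, 23, 5, 31, 33, 21, 27, 16, 1, 11, 34, 22, 0, 10, 9]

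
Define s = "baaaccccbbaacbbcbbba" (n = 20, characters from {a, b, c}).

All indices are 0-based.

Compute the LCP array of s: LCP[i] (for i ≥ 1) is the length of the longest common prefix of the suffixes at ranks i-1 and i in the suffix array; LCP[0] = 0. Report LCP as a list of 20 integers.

sorted suffixes:
  #0 SA[0]=19  'a'
  #1 SA[1]=1  'aaaccccbbaacbbcbbba'
  #2 SA[2]=10  'aacbbcbbba'
  #3 SA[3]=2  'aaccccbbaacbbcbbba'
  #4 SA[4]=11  'acbbcbbba'
  #5 SA[5]=3  'accccbbaacbbcbbba'
  #6 SA[6]=18  'ba'
  #7 SA[7]=0  'baaaccccbbaacbbcbbba'
  #8 SA[8]=9  'baacbbcbbba'
  #9 SA[9]=17  'bba'
  #10 SA[10]=8  'bbaacbbcbbba'
  #11 SA[11]=16  'bbba'
  #12 SA[12]=13  'bbcbbba'
  #13 SA[13]=14  'bcbbba'
  #14 SA[14]=7  'cbbaacbbcbbba'
  #15 SA[15]=15  'cbbba'
  #16 SA[16]=12  'cbbcbbba'
  #17 SA[17]=6  'ccbbaacbbcbbba'
  #18 SA[18]=5  'cccbbaacbbcbbba'
  #19 SA[19]=4  'ccccbbaacbbcbbba'

SA = [19, 1, 10, 2, 11, 3, 18, 0, 9, 17, 8, 16, 13, 14, 7, 15, 12, 6, 5, 4]
i: (SA[i-1],SA[i]) lcp shared
  1: (19,1) 1 'a'
  2: (1,10) 2 'aa'
  3: (10,2) 3 'aac'
  4: (2,11) 1 'a'
  5: (11,3) 2 'ac'
  6: (3,18) 0 ''
  7: (18,0) 2 'ba'
  8: (0,9) 3 'baa'
  9: (9,17) 1 'b'
  10: (17,8) 3 'bba'
  11: (8,16) 2 'bb'
  12: (16,13) 2 'bb'
  13: (13,14) 1 'b'
  14: (14,7) 0 ''
  15: (7,15) 3 'cbb'
  16: (15,12) 3 'cbb'
  17: (12,6) 1 'c'
  18: (6,5) 2 'cc'
  19: (5,4) 3 'ccc'

[0, 1, 2, 3, 1, 2, 0, 2, 3, 1, 3, 2, 2, 1, 0, 3, 3, 1, 2, 3]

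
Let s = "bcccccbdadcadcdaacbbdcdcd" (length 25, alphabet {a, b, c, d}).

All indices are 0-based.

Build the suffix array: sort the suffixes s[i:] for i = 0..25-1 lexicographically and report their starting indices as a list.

[15, 16, 8, 11, 18, 0, 6, 19, 10, 17, 5, 4, 3, 2, 1, 23, 13, 21, 24, 14, 7, 9, 22, 12, 20]

sorted suffixes:
  #0 SA[0]=15  'aacbbdcdcd'
  #1 SA[1]=16  'acbbdcdcd'
  #2 SA[2]=8  'adcadcdaacbbdcdcd'
  #3 SA[3]=11  'adcdaacbbdcdcd'
  #4 SA[4]=18  'bbdcdcd'
  #5 SA[5]=0  'bcccccbdadcadcdaacbbdcdcd'
  #6 SA[6]=6  'bdadcadcdaacbbdcdcd'
  #7 SA[7]=19  'bdcdcd'
  #8 SA[8]=10  'cadcdaacbbdcdcd'
  #9 SA[9]=17  'cbbdcdcd'
  #10 SA[10]=5  'cbdadcadcdaacbbdcdcd'
  #11 SA[11]=4  'ccbdadcadcdaacbbdcdcd'
  #12 SA[12]=3  'cccbdadcadcdaacbbdcdcd'
  #13 SA[13]=2  'ccccbdadcadcdaacbbdcdcd'
  #14 SA[14]=1  'cccccbdadcadcdaacbbdcdcd'
  #15 SA[15]=23  'cd'
  #16 SA[16]=13  'cdaacbbdcdcd'
  #17 SA[17]=21  'cdcd'
  #18 SA[18]=24  'd'
  #19 SA[19]=14  'daacbbdcdcd'
  #20 SA[20]=7  'dadcadcdaacbbdcdcd'
  #21 SA[21]=9  'dcadcdaacbbdcdcd'
  #22 SA[22]=22  'dcd'
  #23 SA[23]=12  'dcdaacbbdcdcd'
  #24 SA[24]=20  'dcdcd'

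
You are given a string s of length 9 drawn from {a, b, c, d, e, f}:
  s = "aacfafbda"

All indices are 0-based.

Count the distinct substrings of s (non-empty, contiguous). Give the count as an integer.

41

rank | idx | suffix
   0 |   8 | a
   1 |   0 | aacfafbda
   2 |   1 | acfafbda
   3 |   4 | afbda
   4 |   6 | bda
   5 |   2 | cfafbda
   6 |   7 | da
   7 |   3 | fafbda
   8 |   5 | fbda

SA = [8, 0, 1, 4, 6, 2, 7, 3, 5]
rank  pair      lcp
   1  s[8:],s[0:]  1  'a'
   2  s[0:],s[1:]  1  'a'
   3  s[1:],s[4:]  1  'a'
   4  s[4:],s[6:]  0  ''
   5  s[6:],s[2:]  0  ''
   6  s[2:],s[7:]  0  ''
   7  s[7:],s[3:]  0  ''
   8  s[3:],s[5:]  1  'f'

n(n+1)/2 = 9·10/2 = 45
Σ LCP = 0 + 1 + 1 + 1 + 0 + 0 + 0 + 0 + 1 = 4
distinct = 45 − 4 = 41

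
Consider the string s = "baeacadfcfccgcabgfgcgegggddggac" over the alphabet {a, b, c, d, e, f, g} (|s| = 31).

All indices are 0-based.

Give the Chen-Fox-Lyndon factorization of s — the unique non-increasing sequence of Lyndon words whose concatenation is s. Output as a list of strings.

["b", "ae", "acadfcfccgc", "abgfgcgegggddggac"]

emit factor 1: 'b' (i=0, period=1)
emit factor 2: 'ae' (i=1, period=2)
emit factor 3: 'acadfcfccgc' (i=3, period=11)
emit factor 4: 'abgfgcgegggddggac' (i=14, period=17)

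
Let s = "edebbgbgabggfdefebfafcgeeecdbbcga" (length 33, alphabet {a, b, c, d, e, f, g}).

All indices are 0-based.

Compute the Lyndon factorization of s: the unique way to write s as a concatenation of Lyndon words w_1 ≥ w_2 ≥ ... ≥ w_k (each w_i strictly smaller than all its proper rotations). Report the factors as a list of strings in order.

emit factor 1: 'e' (i=0, period=1)
emit factor 2: 'de' (i=1, period=2)
emit factor 3: 'bbgbg' (i=3, period=5)
emit factor 4: 'abggfdefebfafcgeeecdbbcg' (i=8, period=24)
emit factor 5: 'a' (i=32, period=1)

["e", "de", "bbgbg", "abggfdefebfafcgeeecdbbcg", "a"]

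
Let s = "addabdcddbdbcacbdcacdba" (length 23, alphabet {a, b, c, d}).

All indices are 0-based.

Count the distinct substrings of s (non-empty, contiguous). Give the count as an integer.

rank→(start, suffix):
  0 → (22, 'a')
  1 → (3, 'abdcddbdbcacbdcacdba')
  2 → (13, 'acbdcacdba')
  3 → (18, 'acdba')
  4 → (0, 'addabdcddbdbcacbdcacdba')
  5 → (21, 'ba')
  6 → (11, 'bcacbdcacdba')
  7 → (9, 'bdbcacbdcacdba')
  8 → (15, 'bdcacdba')
  9 → (4, 'bdcddbdbcacbdcacdba')
  10 → (12, 'cacbdcacdba')
  11 → (17, 'cacdba')
  12 → (14, 'cbdcacdba')
  13 → (19, 'cdba')
  14 → (6, 'cddbdbcacbdcacdba')
  15 → (2, 'dabdcddbdbcacbdcacdba')
  16 → (20, 'dba')
  17 → (10, 'dbcacbdcacdba')
  18 → (8, 'dbdbcacbdcacdba')
  19 → (16, 'dcacdba')
  20 → (5, 'dcddbdbcacbdcacdba')
  21 → (1, 'ddabdcddbdbcacbdcacdba')
  22 → (7, 'ddbdbcacbdcacdba')

SA = [22, 3, 13, 18, 0, 21, 11, 9, 15, 4, 12, 17, 14, 19, 6, 2, 20, 10, 8, 16, 5, 1, 7]
rank  pair      lcp
   1  s[22:],s[3:]  1  'a'
   2  s[3:],s[13:]  1  'a'
   3  s[13:],s[18:]  2  'ac'
   4  s[18:],s[0:]  1  'a'
   5  s[0:],s[21:]  0  ''
   6  s[21:],s[11:]  1  'b'
   7  s[11:],s[9:]  1  'b'
   8  s[9:],s[15:]  2  'bd'
   9  s[15:],s[4:]  3  'bdc'
  10  s[4:],s[12:]  0  ''
  11  s[12:],s[17:]  3  'cac'
  12  s[17:],s[14:]  1  'c'
  13  s[14:],s[19:]  1  'c'
  14  s[19:],s[6:]  2  'cd'
  15  s[6:],s[2:]  0  ''
  16  s[2:],s[20:]  1  'd'
  17  s[20:],s[10:]  2  'db'
  18  s[10:],s[8:]  2  'db'
  19  s[8:],s[16:]  1  'd'
  20  s[16:],s[5:]  2  'dc'
  21  s[5:],s[1:]  1  'd'
  22  s[1:],s[7:]  2  'dd'

n(n+1)/2 = 23·24/2 = 276
Σ LCP = 0 + 1 + 1 + 2 + 1 + 0 + 1 + 1 + 2 + 3 + 0 + 3 + 1 + 1 + 2 + 0 + 1 + 2 + 2 + 1 + 2 + 1 + 2 = 30
distinct = 276 − 30 = 246

246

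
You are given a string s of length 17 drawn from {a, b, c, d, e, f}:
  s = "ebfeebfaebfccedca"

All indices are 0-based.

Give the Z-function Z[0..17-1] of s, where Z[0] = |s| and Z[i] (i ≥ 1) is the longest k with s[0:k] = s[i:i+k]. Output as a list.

[17, 0, 0, 1, 3, 0, 0, 0, 3, 0, 0, 0, 0, 1, 0, 0, 0]

Z[0]=17
i=1: outside box; Z[1]=0
i=2: outside box; Z[2]=0
i=3: outside box; Z[3]=1 scan→box=[3,4)
i=4: outside box; Z[4]=3 scan→box=[4,7)
i=5: min(r-i=2, Z[1]=0)=0; Z[5]=0
i=6: min(r-i=1, Z[2]=0)=0; Z[6]=0
i=7: outside box; Z[7]=0
i=8: outside box; Z[8]=3 scan→box=[8,11)
i=9: min(r-i=2, Z[1]=0)=0; Z[9]=0
i=10: min(r-i=1, Z[2]=0)=0; Z[10]=0
i=11: outside box; Z[11]=0
i=12: outside box; Z[12]=0
i=13: outside box; Z[13]=1 scan→box=[13,14)
i=14: outside box; Z[14]=0
i=15: outside box; Z[15]=0
i=16: outside box; Z[16]=0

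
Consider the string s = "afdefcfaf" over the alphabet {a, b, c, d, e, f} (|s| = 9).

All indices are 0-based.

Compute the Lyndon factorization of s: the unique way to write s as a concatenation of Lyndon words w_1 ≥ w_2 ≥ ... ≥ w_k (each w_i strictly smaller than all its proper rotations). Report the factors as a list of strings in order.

emit factor 1: 'afdefcf' (i=0, period=7)
emit factor 2: 'af' (i=7, period=2)

["afdefcf", "af"]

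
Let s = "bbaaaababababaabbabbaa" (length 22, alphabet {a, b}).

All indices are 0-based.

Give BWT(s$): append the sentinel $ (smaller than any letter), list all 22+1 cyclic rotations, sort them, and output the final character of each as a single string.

rank  rotation                 last
    0  $bbaaaababababaabbabbaa  a
    1  a$bbaaaababababaabbabba  a
    2  aa$bbaaaababababaabbabb  b
    3  aaaababababaabbabbaa$bb  b
    4  aaababababaabbabbaa$bba  a
    5  aababababaabbabbaa$bbaa  a
    6  aabbabbaa$bbaaaabababab  b
    7  abaabbabbaa$bbaaaababab  b
    8  ababaabbabbaa$bbaaaabab  b
    9  abababaabbabbaa$bbaaaab  b
   10  ababababaabbabbaa$bbaaa  a
   11  abbaa$bbaaaababababaabb  b
   12  abbabbaa$bbaaaababababa  a
   13  baa$bbaaaababababaabbab  b
   14  baaaababababaabbabbaa$b  b
   15  baabbabbaa$bbaaaabababa  a
   16  babaabbabbaa$bbaaaababa  a
   17  bababaabbabbaa$bbaaaaba  a
   18  babababaabbabbaa$bbaaaa  a
   19  babbaa$bbaaaababababaab  b
   20  bbaa$bbaaaababababaabba  a
   21  bbaaaababababaabbabbaa$  $
   22  bbabbaa$bbaaaababababaa  a

aabbaabbbbababbaaaaba$a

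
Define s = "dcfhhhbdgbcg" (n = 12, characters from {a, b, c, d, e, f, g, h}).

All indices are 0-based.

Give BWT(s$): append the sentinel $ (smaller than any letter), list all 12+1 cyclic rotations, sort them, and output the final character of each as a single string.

gghdb$bccdhhf

rank  rotation       last
    0  $dcfhhhbdgbcg  g
    1  bcg$dcfhhhbdg  g
    2  bdgbcg$dcfhhh  h
    3  cfhhhbdgbcg$d  d
    4  cg$dcfhhhbdgb  b
    5  dcfhhhbdgbcg$  $
    6  dgbcg$dcfhhhb  b
    7  fhhhbdgbcg$dc  c
    8  g$dcfhhhbdgbc  c
    9  gbcg$dcfhhhbd  d
   10  hbdgbcg$dcfhh  h
   11  hhbdgbcg$dcfh  h
   12  hhhbdgbcg$dcf  f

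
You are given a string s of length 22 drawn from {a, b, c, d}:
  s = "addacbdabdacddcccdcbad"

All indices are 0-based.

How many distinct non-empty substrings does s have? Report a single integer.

sorted suffixes:
  #0 SA[0]=7  'abdacddcccdcbad'
  #1 SA[1]=3  'acbdabdacddcccdcbad'
  #2 SA[2]=10  'acddcccdcbad'
  #3 SA[3]=20  'ad'
  #4 SA[4]=0  'addacbdabdacddcccdcbad'
  #5 SA[5]=19  'bad'
  #6 SA[6]=5  'bdabdacddcccdcbad'
  #7 SA[7]=8  'bdacddcccdcbad'
  #8 SA[8]=18  'cbad'
  #9 SA[9]=4  'cbdabdacddcccdcbad'
  #10 SA[10]=14  'cccdcbad'
  #11 SA[11]=15  'ccdcbad'
  #12 SA[12]=16  'cdcbad'
  #13 SA[13]=11  'cddcccdcbad'
  #14 SA[14]=21  'd'
  #15 SA[15]=6  'dabdacddcccdcbad'
  #16 SA[16]=2  'dacbdabdacddcccdcbad'
  #17 SA[17]=9  'dacddcccdcbad'
  #18 SA[18]=17  'dcbad'
  #19 SA[19]=13  'dcccdcbad'
  #20 SA[20]=1  'ddacbdabdacddcccdcbad'
  #21 SA[21]=12  'ddcccdcbad'

SA = [7, 3, 10, 20, 0, 19, 5, 8, 18, 4, 14, 15, 16, 11, 21, 6, 2, 9, 17, 13, 1, 12]
[i] adj suffixes → lcp
  [1] 7/3 → 1 ('a')
  [2] 3/10 → 2 ('ac')
  [3] 10/20 → 1 ('a')
  [4] 20/0 → 2 ('ad')
  [5] 0/19 → 0 ('')
  [6] 19/5 → 1 ('b')
  [7] 5/8 → 3 ('bda')
  [8] 8/18 → 0 ('')
  [9] 18/4 → 2 ('cb')
  [10] 4/14 → 1 ('c')
  [11] 14/15 → 2 ('cc')
  [12] 15/16 → 1 ('c')
  [13] 16/11 → 2 ('cd')
  [14] 11/21 → 0 ('')
  [15] 21/6 → 1 ('d')
  [16] 6/2 → 2 ('da')
  [17] 2/9 → 3 ('dac')
  [18] 9/17 → 1 ('d')
  [19] 17/13 → 2 ('dc')
  [20] 13/1 → 1 ('d')
  [21] 1/12 → 2 ('dd')

n(n+1)/2 = 22·23/2 = 253
Σ LCP = 0 + 1 + 2 + 1 + 2 + 0 + 1 + 3 + 0 + 2 + 1 + 2 + 1 + 2 + 0 + 1 + 2 + 3 + 1 + 2 + 1 + 2 = 30
distinct = 253 − 30 = 223

223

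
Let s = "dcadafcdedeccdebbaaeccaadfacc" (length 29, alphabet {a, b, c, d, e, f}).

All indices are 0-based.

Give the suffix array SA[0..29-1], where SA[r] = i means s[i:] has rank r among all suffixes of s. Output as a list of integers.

[22, 17, 26, 2, 23, 18, 4, 16, 15, 28, 21, 1, 27, 20, 11, 12, 6, 3, 0, 13, 9, 7, 24, 14, 19, 10, 8, 25, 5]

sorted suffixes:
  #0 SA[0]=22  'aadfacc'
  #1 SA[1]=17  'aaeccaadfacc'
  #2 SA[2]=26  'acc'
  #3 SA[3]=2  'adafcdedeccdebbaaeccaadfacc'
  #4 SA[4]=23  'adfacc'
  #5 SA[5]=18  'aeccaadfacc'
  #6 SA[6]=4  'afcdedeccdebbaaeccaadfacc'
  #7 SA[7]=16  'baaeccaadfacc'
  #8 SA[8]=15  'bbaaeccaadfacc'
  #9 SA[9]=28  'c'
  #10 SA[10]=21  'caadfacc'
  #11 SA[11]=1  'cadafcdedeccdebbaaeccaadfacc'
  #12 SA[12]=27  'cc'
  #13 SA[13]=20  'ccaadfacc'
  #14 SA[14]=11  'ccdebbaaeccaadfacc'
  #15 SA[15]=12  'cdebbaaeccaadfacc'
  #16 SA[16]=6  'cdedeccdebbaaeccaadfacc'
  #17 SA[17]=3  'dafcdedeccdebbaaeccaadfacc'
  #18 SA[18]=0  'dcadafcdedeccdebbaaeccaadfacc'
  #19 SA[19]=13  'debbaaeccaadfacc'
  #20 SA[20]=9  'deccdebbaaeccaadfacc'
  #21 SA[21]=7  'dedeccdebbaaeccaadfacc'
  #22 SA[22]=24  'dfacc'
  #23 SA[23]=14  'ebbaaeccaadfacc'
  #24 SA[24]=19  'eccaadfacc'
  #25 SA[25]=10  'eccdebbaaeccaadfacc'
  #26 SA[26]=8  'edeccdebbaaeccaadfacc'
  #27 SA[27]=25  'facc'
  #28 SA[28]=5  'fcdedeccdebbaaeccaadfacc'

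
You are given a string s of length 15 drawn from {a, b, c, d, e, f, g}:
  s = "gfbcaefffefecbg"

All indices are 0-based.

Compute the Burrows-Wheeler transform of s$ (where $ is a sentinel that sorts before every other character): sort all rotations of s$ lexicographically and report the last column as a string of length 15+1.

rank  rotation          last
    0  $gfbcaefffefecbg  g
    1  aefffefecbg$gfbc  c
    2  bcaefffefecbg$gf  f
    3  bg$gfbcaefffefec  c
    4  caefffefecbg$gfb  b
    5  cbg$gfbcaefffefe  e
    6  ecbg$gfbcaefffef  f
    7  efecbg$gfbcaefff  f
    8  efffefecbg$gfbca  a
    9  fbcaefffefecbg$g  g
   10  fecbg$gfbcaefffe  e
   11  fefecbg$gfbcaeff  f
   12  ffefecbg$gfbcaef  f
   13  fffefecbg$gfbcae  e
   14  g$gfbcaefffefecb  b
   15  gfbcaefffefecbg$  $

gcfcbeffageffeb$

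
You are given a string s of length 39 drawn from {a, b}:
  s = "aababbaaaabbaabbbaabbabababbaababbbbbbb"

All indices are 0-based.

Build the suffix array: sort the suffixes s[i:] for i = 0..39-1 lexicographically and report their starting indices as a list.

[6, 7, 0, 28, 8, 17, 12, 21, 1, 23, 29, 3, 25, 9, 18, 13, 31, 38, 5, 27, 16, 11, 20, 22, 2, 24, 30, 37, 4, 26, 15, 10, 19, 36, 14, 35, 34, 33, 32]

rank→(start, suffix):
  0 → (6, 'aaaabbaabbbaabbabababbaababbbbbbb')
  1 → (7, 'aaabbaabbbaabbabababbaababbbbbbb')
  2 → (0, 'aababbaaaabbaabbbaabbabababbaababbbbbbb')
  3 → (28, 'aababbbbbbb')
  4 → (8, 'aabbaabbbaabbabababbaababbbbbbb')
  5 → (17, 'aabbabababbaababbbbbbb')
  6 → (12, 'aabbbaabbabababbaababbbbbbb')
  7 → (21, 'abababbaababbbbbbb')
  8 → (1, 'ababbaaaabbaabbbaabbabababbaababbbbbbb')
  9 → (23, 'ababbaababbbbbbb')
  10 → (29, 'ababbbbbbb')
  11 → (3, 'abbaaaabbaabbbaabbabababbaababbbbbbb')
  12 → (25, 'abbaababbbbbbb')
  13 → (9, 'abbaabbbaabbabababbaababbbbbbb')
  14 → (18, 'abbabababbaababbbbbbb')
  15 → (13, 'abbbaabbabababbaababbbbbbb')
  16 → (31, 'abbbbbbb')
  17 → (38, 'b')
  18 → (5, 'baaaabbaabbbaabbabababbaababbbbbbb')
  19 → (27, 'baababbbbbbb')
  20 → (16, 'baabbabababbaababbbbbbb')
  21 → (11, 'baabbbaabbabababbaababbbbbbb')
  22 → (20, 'babababbaababbbbbbb')
  23 → (22, 'bababbaababbbbbbb')
  24 → (2, 'babbaaaabbaabbbaabbabababbaababbbbbbb')
  25 → (24, 'babbaababbbbbbb')
  26 → (30, 'babbbbbbb')
  27 → (37, 'bb')
  28 → (4, 'bbaaaabbaabbbaabbabababbaababbbbbbb')
  29 → (26, 'bbaababbbbbbb')
  30 → (15, 'bbaabbabababbaababbbbbbb')
  31 → (10, 'bbaabbbaabbabababbaababbbbbbb')
  32 → (19, 'bbabababbaababbbbbbb')
  33 → (36, 'bbb')
  34 → (14, 'bbbaabbabababbaababbbbbbb')
  35 → (35, 'bbbb')
  36 → (34, 'bbbbb')
  37 → (33, 'bbbbbb')
  38 → (32, 'bbbbbbb')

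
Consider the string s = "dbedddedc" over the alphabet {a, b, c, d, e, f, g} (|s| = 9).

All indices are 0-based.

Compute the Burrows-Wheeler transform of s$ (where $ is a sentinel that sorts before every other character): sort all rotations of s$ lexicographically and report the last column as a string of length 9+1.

cdd$eedddb

rank  rotation    last
    0  $dbedddedc  c
    1  bedddedc$d  d
    2  c$dbeddded  d
    3  dbedddedc$  $
    4  dc$dbeddde  e
    5  dddedc$dbe  e
    6  ddedc$dbed  d
    7  dedc$dbedd  d
    8  edc$dbeddd  d
    9  edddedc$db  b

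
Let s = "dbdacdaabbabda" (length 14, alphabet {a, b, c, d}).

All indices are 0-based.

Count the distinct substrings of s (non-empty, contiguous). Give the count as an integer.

90

rank→(start, suffix):
  0 → (13, 'a')
  1 → (6, 'aabbabda')
  2 → (7, 'abbabda')
  3 → (10, 'abda')
  4 → (3, 'acdaabbabda')
  5 → (9, 'babda')
  6 → (8, 'bbabda')
  7 → (11, 'bda')
  8 → (1, 'bdacdaabbabda')
  9 → (4, 'cdaabbabda')
  10 → (12, 'da')
  11 → (5, 'daabbabda')
  12 → (2, 'dacdaabbabda')
  13 → (0, 'dbdacdaabbabda')

SA = [13, 6, 7, 10, 3, 9, 8, 11, 1, 4, 12, 5, 2, 0]
rank  pair      lcp
   1  s[13:],s[6:]  1  'a'
   2  s[6:],s[7:]  1  'a'
   3  s[7:],s[10:]  2  'ab'
   4  s[10:],s[3:]  1  'a'
   5  s[3:],s[9:]  0  ''
   6  s[9:],s[8:]  1  'b'
   7  s[8:],s[11:]  1  'b'
   8  s[11:],s[1:]  3  'bda'
   9  s[1:],s[4:]  0  ''
  10  s[4:],s[12:]  0  ''
  11  s[12:],s[5:]  2  'da'
  12  s[5:],s[2:]  2  'da'
  13  s[2:],s[0:]  1  'd'

n(n+1)/2 = 14·15/2 = 105
Σ LCP = 0 + 1 + 1 + 2 + 1 + 0 + 1 + 1 + 3 + 0 + 0 + 2 + 2 + 1 = 15
distinct = 105 − 15 = 90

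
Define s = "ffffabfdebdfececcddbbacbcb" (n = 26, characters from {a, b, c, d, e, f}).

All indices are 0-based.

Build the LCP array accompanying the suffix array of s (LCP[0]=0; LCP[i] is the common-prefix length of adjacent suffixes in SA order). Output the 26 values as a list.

sorted suffixes:
  #0 SA[0]=4  'abfdebdfececcddbbacbcb'
  #1 SA[1]=21  'acbcb'
  #2 SA[2]=25  'b'
  #3 SA[3]=20  'bacbcb'
  #4 SA[4]=19  'bbacbcb'
  #5 SA[5]=23  'bcb'
  #6 SA[6]=9  'bdfececcddbbacbcb'
  #7 SA[7]=5  'bfdebdfececcddbbacbcb'
  #8 SA[8]=24  'cb'
  #9 SA[9]=22  'cbcb'
  #10 SA[10]=15  'ccddbbacbcb'
  #11 SA[11]=16  'cddbbacbcb'
  #12 SA[12]=13  'ceccddbbacbcb'
  #13 SA[13]=18  'dbbacbcb'
  #14 SA[14]=17  'ddbbacbcb'
  #15 SA[15]=7  'debdfececcddbbacbcb'
  #16 SA[16]=10  'dfececcddbbacbcb'
  #17 SA[17]=8  'ebdfececcddbbacbcb'
  #18 SA[18]=14  'eccddbbacbcb'
  #19 SA[19]=12  'ececcddbbacbcb'
  #20 SA[20]=3  'fabfdebdfececcddbbacbcb'
  #21 SA[21]=6  'fdebdfececcddbbacbcb'
  #22 SA[22]=11  'fececcddbbacbcb'
  #23 SA[23]=2  'ffabfdebdfececcddbbacbcb'
  #24 SA[24]=1  'fffabfdebdfececcddbbacbcb'
  #25 SA[25]=0  'ffffabfdebdfececcddbbacbcb'

SA = [4, 21, 25, 20, 19, 23, 9, 5, 24, 22, 15, 16, 13, 18, 17, 7, 10, 8, 14, 12, 3, 6, 11, 2, 1, 0]
rank  pair      lcp
   1  s[4:],s[21:]  1  'a'
   2  s[21:],s[25:]  0  ''
   3  s[25:],s[20:]  1  'b'
   4  s[20:],s[19:]  1  'b'
   5  s[19:],s[23:]  1  'b'
   6  s[23:],s[9:]  1  'b'
   7  s[9:],s[5:]  1  'b'
   8  s[5:],s[24:]  0  ''
   9  s[24:],s[22:]  2  'cb'
  10  s[22:],s[15:]  1  'c'
  11  s[15:],s[16:]  1  'c'
  12  s[16:],s[13:]  1  'c'
  13  s[13:],s[18:]  0  ''
  14  s[18:],s[17:]  1  'd'
  15  s[17:],s[7:]  1  'd'
  16  s[7:],s[10:]  1  'd'
  17  s[10:],s[8:]  0  ''
  18  s[8:],s[14:]  1  'e'
  19  s[14:],s[12:]  2  'ec'
  20  s[12:],s[3:]  0  ''
  21  s[3:],s[6:]  1  'f'
  22  s[6:],s[11:]  1  'f'
  23  s[11:],s[2:]  1  'f'
  24  s[2:],s[1:]  2  'ff'
  25  s[1:],s[0:]  3  'fff'

[0, 1, 0, 1, 1, 1, 1, 1, 0, 2, 1, 1, 1, 0, 1, 1, 1, 0, 1, 2, 0, 1, 1, 1, 2, 3]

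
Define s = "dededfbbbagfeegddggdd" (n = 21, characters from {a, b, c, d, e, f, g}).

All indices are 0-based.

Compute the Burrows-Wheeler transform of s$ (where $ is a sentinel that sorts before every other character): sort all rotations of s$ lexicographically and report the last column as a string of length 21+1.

dbbbfdgg$eedddfedggead

rank  rotation                last
    0  $dededfbbbagfeegddggdd  d
    1  agfeegddggdd$dededfbbb  b
    2  bagfeegddggdd$dededfbb  b
    3  bbagfeegddggdd$dededfb  b
    4  bbbagfeegddggdd$dededf  f
    5  d$dededfbbbagfeegddggd  d
    6  dd$dededfbbbagfeegddgg  g
    7  ddggdd$dededfbbbagfeeg  g
    8  dededfbbbagfeegddggdd$  $
    9  dedfbbbagfeegddggdd$de  e
   10  dfbbbagfeegddggdd$dede  e
   11  dggdd$dededfbbbagfeegd  d
   12  ededfbbbagfeegddggdd$d  d
   13  edfbbbagfeegddggdd$ded  d
   14  eegddggdd$dededfbbbagf  f
   15  egddggdd$dededfbbbagfe  e
   16  fbbbagfeegddggdd$deded  d
   17  feegddggdd$dededfbbbag  g
   18  gdd$dededfbbbagfeegddg  g
   19  gddggdd$dededfbbbagfee  e
   20  gfeegddggdd$dededfbbba  a
   21  ggdd$dededfbbbagfeegdd  d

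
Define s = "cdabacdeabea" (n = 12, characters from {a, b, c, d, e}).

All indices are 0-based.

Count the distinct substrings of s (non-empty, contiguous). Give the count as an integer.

68

sorted suffixes:
  #0 SA[0]=11  'a'
  #1 SA[1]=2  'abacdeabea'
  #2 SA[2]=8  'abea'
  #3 SA[3]=4  'acdeabea'
  #4 SA[4]=3  'bacdeabea'
  #5 SA[5]=9  'bea'
  #6 SA[6]=0  'cdabacdeabea'
  #7 SA[7]=5  'cdeabea'
  #8 SA[8]=1  'dabacdeabea'
  #9 SA[9]=6  'deabea'
  #10 SA[10]=10  'ea'
  #11 SA[11]=7  'eabea'

SA = [11, 2, 8, 4, 3, 9, 0, 5, 1, 6, 10, 7]
[i] adj suffixes → lcp
  [1] 11/2 → 1 ('a')
  [2] 2/8 → 2 ('ab')
  [3] 8/4 → 1 ('a')
  [4] 4/3 → 0 ('')
  [5] 3/9 → 1 ('b')
  [6] 9/0 → 0 ('')
  [7] 0/5 → 2 ('cd')
  [8] 5/1 → 0 ('')
  [9] 1/6 → 1 ('d')
  [10] 6/10 → 0 ('')
  [11] 10/7 → 2 ('ea')

n(n+1)/2 = 12·13/2 = 78
Σ LCP = 0 + 1 + 2 + 1 + 0 + 1 + 0 + 2 + 0 + 1 + 0 + 2 = 10
distinct = 78 − 10 = 68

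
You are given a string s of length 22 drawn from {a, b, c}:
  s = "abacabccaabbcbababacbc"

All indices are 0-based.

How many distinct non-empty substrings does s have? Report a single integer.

rank→(start, suffix):
  0 → (8, 'aabbcbababacbc')
  1 → (14, 'ababacbc')
  2 → (0, 'abacabccaabbcbababacbc')
  3 → (16, 'abacbc')
  4 → (9, 'abbcbababacbc')
  5 → (4, 'abccaabbcbababacbc')
  6 → (2, 'acabccaabbcbababacbc')
  7 → (18, 'acbc')
  8 → (13, 'bababacbc')
  9 → (15, 'babacbc')
  10 → (1, 'bacabccaabbcbababacbc')
  11 → (17, 'bacbc')
  12 → (10, 'bbcbababacbc')
  13 → (20, 'bc')
  14 → (11, 'bcbababacbc')
  15 → (5, 'bccaabbcbababacbc')
  16 → (21, 'c')
  17 → (7, 'caabbcbababacbc')
  18 → (3, 'cabccaabbcbababacbc')
  19 → (12, 'cbababacbc')
  20 → (19, 'cbc')
  21 → (6, 'ccaabbcbababacbc')

SA = [8, 14, 0, 16, 9, 4, 2, 18, 13, 15, 1, 17, 10, 20, 11, 5, 21, 7, 3, 12, 19, 6]
[i] adj suffixes → lcp
  [1] 8/14 → 1 ('a')
  [2] 14/0 → 3 ('aba')
  [3] 0/16 → 4 ('abac')
  [4] 16/9 → 2 ('ab')
  [5] 9/4 → 2 ('ab')
  [6] 4/2 → 1 ('a')
  [7] 2/18 → 2 ('ac')
  [8] 18/13 → 0 ('')
  [9] 13/15 → 4 ('baba')
  [10] 15/1 → 2 ('ba')
  [11] 1/17 → 3 ('bac')
  [12] 17/10 → 1 ('b')
  [13] 10/20 → 1 ('b')
  [14] 20/11 → 2 ('bc')
  [15] 11/5 → 2 ('bc')
  [16] 5/21 → 0 ('')
  [17] 21/7 → 1 ('c')
  [18] 7/3 → 2 ('ca')
  [19] 3/12 → 1 ('c')
  [20] 12/19 → 2 ('cb')
  [21] 19/6 → 1 ('c')

n(n+1)/2 = 22·23/2 = 253
Σ LCP = 0 + 1 + 3 + 4 + 2 + 2 + 1 + 2 + 0 + 4 + 2 + 3 + 1 + 1 + 2 + 2 + 0 + 1 + 2 + 1 + 2 + 1 = 37
distinct = 253 − 37 = 216

216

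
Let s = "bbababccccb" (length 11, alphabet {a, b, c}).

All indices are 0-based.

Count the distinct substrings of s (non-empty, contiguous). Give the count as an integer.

rank | idx | suffix
   0 |   2 | ababccccb
   1 |   4 | abccccb
   2 |  10 | b
   3 |   1 | bababccccb
   4 |   3 | babccccb
   5 |   0 | bbababccccb
   6 |   5 | bccccb
   7 |   9 | cb
   8 |   8 | ccb
   9 |   7 | cccb
  10 |   6 | ccccb

SA = [2, 4, 10, 1, 3, 0, 5, 9, 8, 7, 6]
rank  pair      lcp
   1  s[2:],s[4:]  2  'ab'
   2  s[4:],s[10:]  0  ''
   3  s[10:],s[1:]  1  'b'
   4  s[1:],s[3:]  3  'bab'
   5  s[3:],s[0:]  1  'b'
   6  s[0:],s[5:]  1  'b'
   7  s[5:],s[9:]  0  ''
   8  s[9:],s[8:]  1  'c'
   9  s[8:],s[7:]  2  'cc'
  10  s[7:],s[6:]  3  'ccc'

n(n+1)/2 = 11·12/2 = 66
Σ LCP = 0 + 2 + 0 + 1 + 3 + 1 + 1 + 0 + 1 + 2 + 3 = 14
distinct = 66 − 14 = 52

52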